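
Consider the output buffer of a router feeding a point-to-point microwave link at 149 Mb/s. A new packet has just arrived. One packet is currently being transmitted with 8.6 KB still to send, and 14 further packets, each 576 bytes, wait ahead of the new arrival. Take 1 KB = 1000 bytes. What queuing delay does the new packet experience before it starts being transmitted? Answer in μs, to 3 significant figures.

Each queued packet: L/R = 4608/149000000 = 30.9262 μs.
14 queued → 432.966 μs.
Plus remaining 68800 bits of current packet: 461.745 μs.
Queuing delay = 895 μs.

895 μs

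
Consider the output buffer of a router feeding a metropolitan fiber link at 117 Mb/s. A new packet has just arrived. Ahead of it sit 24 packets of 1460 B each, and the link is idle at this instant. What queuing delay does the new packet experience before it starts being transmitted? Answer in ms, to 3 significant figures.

Each queued packet: L/R = 11680/117000000 = 0.0998291 ms.
24 queued → 2.3959 ms.
Queuing delay = 2.40 ms.

2.40 ms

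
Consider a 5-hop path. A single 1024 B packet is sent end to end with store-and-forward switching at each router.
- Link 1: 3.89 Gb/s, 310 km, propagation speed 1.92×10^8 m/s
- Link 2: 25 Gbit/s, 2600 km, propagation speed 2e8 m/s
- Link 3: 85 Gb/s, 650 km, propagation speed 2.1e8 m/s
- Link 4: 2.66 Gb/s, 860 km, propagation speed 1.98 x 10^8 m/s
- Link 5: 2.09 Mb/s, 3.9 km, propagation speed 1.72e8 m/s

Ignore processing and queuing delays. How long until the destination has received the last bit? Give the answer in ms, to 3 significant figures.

26.0 ms

L = 1024 × 8 = 8192 bits.
Transmission delays (L/R per hop): 0.00210591, 0.00032768, 9.63765e-05, 0.0030797, 3.91962 ms; sum = 3.92523 ms.
Propagation delays (d/s per hop): 1.61458, 13, 3.09524, 4.34343, 0.0226744 ms; sum = 22.0759 ms.
End-to-end = 26.0 ms.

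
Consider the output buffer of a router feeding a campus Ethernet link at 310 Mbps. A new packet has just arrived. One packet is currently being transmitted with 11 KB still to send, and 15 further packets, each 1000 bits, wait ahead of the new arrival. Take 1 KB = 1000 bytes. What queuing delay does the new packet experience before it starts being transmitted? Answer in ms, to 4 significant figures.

Each queued packet: L/R = 1000/310000000 = 0.00322581 ms.
15 queued → 0.0483871 ms.
Plus remaining 88000 bits of current packet: 0.283871 ms.
Queuing delay = 0.3323 ms.

0.3323 ms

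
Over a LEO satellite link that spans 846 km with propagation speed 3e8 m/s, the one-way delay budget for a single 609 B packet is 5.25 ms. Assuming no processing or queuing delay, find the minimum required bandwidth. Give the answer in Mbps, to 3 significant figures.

2.00 Mbps

L = 4872 bits.
Propagation delay = 846000 / 300000000 = 2.82 ms.
Transmission budget = 5.25 − 2.82 = 2.43 ms.
R ≥ L / t_tx = 4872 bits / 0.00243 s = 2.00 Mbps.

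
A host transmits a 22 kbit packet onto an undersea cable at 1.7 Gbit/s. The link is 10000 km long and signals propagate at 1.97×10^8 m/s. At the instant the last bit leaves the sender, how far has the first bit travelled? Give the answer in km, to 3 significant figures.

t_tx = L/R = 22000/1700000000 = 1.29412e-05 s.
Distance = s × t_tx = 197000000 × 1.29412e-05 = 2.55 km.

2.55 km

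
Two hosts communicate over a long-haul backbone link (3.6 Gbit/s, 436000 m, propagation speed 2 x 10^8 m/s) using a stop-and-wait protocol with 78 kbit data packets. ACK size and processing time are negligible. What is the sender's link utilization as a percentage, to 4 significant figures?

0.4945 %

t_tx = L/R = 78000/3600000000 = 2.16667e-05 s.
t_prop = 436000/200000000 = 0.00218 s; RTT = 0.00436 s.
Cycle = t_tx + RTT = 0.00438167 s.
Utilization = t_tx / cycle = 2.16667e-05/0.00438167 = 0.4945 %.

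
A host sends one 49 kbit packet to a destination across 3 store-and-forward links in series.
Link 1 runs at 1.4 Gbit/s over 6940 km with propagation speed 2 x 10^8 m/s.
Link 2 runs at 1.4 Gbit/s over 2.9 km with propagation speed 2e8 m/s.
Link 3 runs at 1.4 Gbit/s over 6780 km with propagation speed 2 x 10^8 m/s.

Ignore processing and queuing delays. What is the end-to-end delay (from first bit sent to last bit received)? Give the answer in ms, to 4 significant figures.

L = 49000 bits.
Transmission delay per hop = L/R = 49000/1400000000 = 0.035 ms; 3 hops → 0.105 ms.
Propagation delays (d/s per hop): 34.7, 0.0145, 33.9 ms; sum = 68.6145 ms.
End-to-end = 68.72 ms.

68.72 ms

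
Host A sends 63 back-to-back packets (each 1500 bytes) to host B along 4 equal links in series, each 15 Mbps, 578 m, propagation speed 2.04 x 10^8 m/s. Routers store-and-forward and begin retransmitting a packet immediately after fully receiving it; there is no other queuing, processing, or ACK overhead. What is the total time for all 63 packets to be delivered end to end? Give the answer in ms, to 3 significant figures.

52.8 ms

Per-hop transmission t_tx = L/R = 12000/15000000 = 0.8 ms.
Per-hop propagation t_prop = 578/204000000 = 0.00283333 ms.
Pipeline fill: first packet needs 4·t_tx to clear all hops; remaining 62 packets each add one t_tx.
Total = (4+63-1)·t_tx + 4·t_prop = 66·0.8 + 4·0.00283333 = 52.8 ms.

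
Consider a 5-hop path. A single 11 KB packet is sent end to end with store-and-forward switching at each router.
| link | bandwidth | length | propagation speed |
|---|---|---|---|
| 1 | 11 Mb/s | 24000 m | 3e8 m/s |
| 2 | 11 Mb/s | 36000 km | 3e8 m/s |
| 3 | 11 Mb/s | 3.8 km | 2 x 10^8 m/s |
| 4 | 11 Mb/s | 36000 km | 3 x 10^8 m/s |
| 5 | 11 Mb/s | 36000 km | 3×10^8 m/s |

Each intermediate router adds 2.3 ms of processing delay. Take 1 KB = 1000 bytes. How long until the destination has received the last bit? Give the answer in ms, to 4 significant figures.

409.3 ms

L = 88000 bits.
Transmission delay per hop = L/R = 88000/11000000 = 8 ms; 5 hops → 40 ms.
Propagation delays (d/s per hop): 0.08, 120, 0.019, 120, 120 ms; sum = 360.099 ms.
Processing at 4 router(s): 4 × 2.3 ms = 9.2 ms.
End-to-end = 409.3 ms.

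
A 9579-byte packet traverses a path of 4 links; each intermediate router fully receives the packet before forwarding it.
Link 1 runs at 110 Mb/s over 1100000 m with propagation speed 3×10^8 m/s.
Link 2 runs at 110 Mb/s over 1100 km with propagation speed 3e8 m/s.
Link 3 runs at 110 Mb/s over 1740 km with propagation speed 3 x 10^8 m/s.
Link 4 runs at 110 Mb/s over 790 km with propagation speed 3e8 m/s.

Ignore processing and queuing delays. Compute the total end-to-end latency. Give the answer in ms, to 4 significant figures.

L = 9579 × 8 = 76632 bits.
Transmission delay per hop = L/R = 76632/110000000 = 0.696655 ms; 4 hops → 2.78662 ms.
Propagation delays (d/s per hop): 3.66667, 3.66667, 5.8, 2.63333 ms; sum = 15.7667 ms.
End-to-end = 18.55 ms.

18.55 ms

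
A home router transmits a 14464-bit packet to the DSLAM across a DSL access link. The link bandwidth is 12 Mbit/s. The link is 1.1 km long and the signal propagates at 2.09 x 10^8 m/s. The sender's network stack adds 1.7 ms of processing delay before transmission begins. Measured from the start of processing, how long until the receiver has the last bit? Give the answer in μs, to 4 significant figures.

Transmission delay = L/R = 14464 / 12000000 = 1205.33 μs.
Propagation delay = d/s = 1100 m / 209000000 m/s = 5.26316 μs.
Plus processing delay 1.7 ms = 1700 μs.
Total = 2911 μs.

2911 μs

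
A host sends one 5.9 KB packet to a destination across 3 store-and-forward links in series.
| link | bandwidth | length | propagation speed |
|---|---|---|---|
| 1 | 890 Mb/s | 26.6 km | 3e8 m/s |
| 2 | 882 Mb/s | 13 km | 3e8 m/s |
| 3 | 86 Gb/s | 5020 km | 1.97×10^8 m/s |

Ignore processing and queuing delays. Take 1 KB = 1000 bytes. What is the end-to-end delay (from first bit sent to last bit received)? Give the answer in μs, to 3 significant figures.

L = 47200 bits.
Transmission delays (L/R per hop): 53.0337, 53.5147, 0.548837 μs; sum = 107.097 μs.
Propagation delays (d/s per hop): 88.6667, 43.3333, 25482.2 μs; sum = 25614.2 μs.
End-to-end = 25700 μs.

25700 μs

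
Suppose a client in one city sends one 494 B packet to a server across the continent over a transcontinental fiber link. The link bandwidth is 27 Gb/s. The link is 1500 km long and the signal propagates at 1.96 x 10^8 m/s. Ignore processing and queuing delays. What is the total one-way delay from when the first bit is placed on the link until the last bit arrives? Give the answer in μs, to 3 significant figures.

L = 494 × 8 = 3952 bits.
Transmission delay = L/R = 3952 / 27000000000 = 0.14637 μs.
Propagation delay = d/s = 1500000 m / 196000000 m/s = 7653.06 μs.
Total = 7650 μs.

7650 μs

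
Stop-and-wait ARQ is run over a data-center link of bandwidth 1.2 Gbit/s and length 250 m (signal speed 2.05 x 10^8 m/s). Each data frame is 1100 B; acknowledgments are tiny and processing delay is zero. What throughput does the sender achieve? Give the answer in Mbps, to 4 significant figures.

t_tx = L/R = 8800/1200000000 = 7.33333e-06 s.
t_prop = 250/2.05e+08 = 1.21951e-06 s; RTT = 2.43902e-06 s.
Cycle = t_tx + RTT = 9.77236e-06 s.
Throughput = L / cycle = 8800 / 9.77236e-06 = 900.5 Mbps.

900.5 Mbps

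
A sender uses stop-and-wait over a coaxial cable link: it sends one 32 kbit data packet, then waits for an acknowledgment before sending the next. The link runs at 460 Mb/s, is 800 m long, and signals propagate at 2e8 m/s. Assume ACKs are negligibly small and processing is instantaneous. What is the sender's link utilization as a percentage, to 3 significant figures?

t_tx = L/R = 32000/460000000 = 6.95652e-05 s.
t_prop = 800/200000000 = 4e-06 s; RTT = 8e-06 s.
Cycle = t_tx + RTT = 7.75652e-05 s.
Utilization = t_tx / cycle = 6.95652e-05/7.75652e-05 = 89.7 %.

89.7 %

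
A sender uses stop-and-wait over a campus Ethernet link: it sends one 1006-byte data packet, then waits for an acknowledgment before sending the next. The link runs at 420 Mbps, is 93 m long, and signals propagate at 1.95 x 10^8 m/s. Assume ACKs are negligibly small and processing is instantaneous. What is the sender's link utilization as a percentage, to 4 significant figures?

t_tx = L/R = 8048/420000000 = 1.91619e-05 s.
t_prop = 93/195000000 = 4.76923e-07 s; RTT = 9.53846e-07 s.
Cycle = t_tx + RTT = 2.01158e-05 s.
Utilization = t_tx / cycle = 1.91619e-05/2.01158e-05 = 95.26 %.

95.26 %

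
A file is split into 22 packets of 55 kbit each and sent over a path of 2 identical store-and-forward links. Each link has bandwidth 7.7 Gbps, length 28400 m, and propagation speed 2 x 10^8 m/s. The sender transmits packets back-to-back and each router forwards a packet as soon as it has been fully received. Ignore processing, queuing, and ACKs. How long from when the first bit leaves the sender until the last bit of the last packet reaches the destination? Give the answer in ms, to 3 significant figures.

0.448 ms

Per-hop transmission t_tx = L/R = 55000/7700000000 = 0.00714286 ms.
Per-hop propagation t_prop = 28400/200000000 = 0.142 ms.
Pipeline fill: first packet needs 2·t_tx to clear all hops; remaining 21 packets each add one t_tx.
Total = (2+22-1)·t_tx + 2·t_prop = 23·0.00714286 + 2·0.142 = 0.448 ms.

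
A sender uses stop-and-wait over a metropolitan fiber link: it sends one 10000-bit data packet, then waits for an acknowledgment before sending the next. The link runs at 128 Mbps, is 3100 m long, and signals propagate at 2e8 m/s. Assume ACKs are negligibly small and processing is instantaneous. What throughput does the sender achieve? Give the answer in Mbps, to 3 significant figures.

91.6 Mbps

t_tx = L/R = 10000/128000000 = 7.8125e-05 s.
t_prop = 3100/200000000 = 1.55e-05 s; RTT = 3.1e-05 s.
Cycle = t_tx + RTT = 0.000109125 s.
Throughput = L / cycle = 10000 / 0.000109125 = 91.6 Mbps.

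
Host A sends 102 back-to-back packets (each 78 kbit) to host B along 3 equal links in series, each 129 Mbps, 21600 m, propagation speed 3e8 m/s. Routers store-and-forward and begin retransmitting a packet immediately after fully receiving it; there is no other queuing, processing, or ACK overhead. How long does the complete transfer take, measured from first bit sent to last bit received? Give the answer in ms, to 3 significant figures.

Per-hop transmission t_tx = L/R = 78000/129000000 = 0.604651 ms.
Per-hop propagation t_prop = 21600/300000000 = 0.072 ms.
Pipeline fill: first packet needs 3·t_tx to clear all hops; remaining 101 packets each add one t_tx.
Total = (3+102-1)·t_tx + 3·t_prop = 104·0.604651 + 3·0.072 = 63.1 ms.

63.1 ms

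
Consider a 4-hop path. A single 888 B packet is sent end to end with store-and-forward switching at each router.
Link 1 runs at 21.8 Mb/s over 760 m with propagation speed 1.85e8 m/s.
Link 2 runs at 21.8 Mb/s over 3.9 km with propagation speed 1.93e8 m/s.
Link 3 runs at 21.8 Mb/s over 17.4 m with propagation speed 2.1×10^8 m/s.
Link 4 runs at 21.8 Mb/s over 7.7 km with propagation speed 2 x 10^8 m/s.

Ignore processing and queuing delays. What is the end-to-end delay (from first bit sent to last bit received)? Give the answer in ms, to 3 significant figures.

L = 888 × 8 = 7104 bits.
Transmission delay per hop = L/R = 7104/21800000 = 0.325872 ms; 4 hops → 1.30349 ms.
Propagation delays (d/s per hop): 0.00410811, 0.0202073, 8.28571e-05, 0.0385 ms; sum = 0.0628982 ms.
End-to-end = 1.37 ms.

1.37 ms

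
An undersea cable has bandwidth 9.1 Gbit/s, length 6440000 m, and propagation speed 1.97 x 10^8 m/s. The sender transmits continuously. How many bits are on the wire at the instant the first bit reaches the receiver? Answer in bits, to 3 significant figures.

297000000 bits

Propagation delay = 6440000 / 197000000 = 0.0326904 s.
BDP = R × t_prop = 9100000000 × 0.0326904 = 297482000 bits.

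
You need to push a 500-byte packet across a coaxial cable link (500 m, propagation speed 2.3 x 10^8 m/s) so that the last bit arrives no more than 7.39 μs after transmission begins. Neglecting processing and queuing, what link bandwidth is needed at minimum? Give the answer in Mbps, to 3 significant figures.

767 Mbps

L = 4000 bits.
Propagation delay = 500 / 2.3e+08 = 2.17391 μs.
Transmission budget = 7.39 − 2.17391 = 5.21609 μs.
R ≥ L / t_tx = 4000 bits / 5.21609e-06 s = 767 Mbps.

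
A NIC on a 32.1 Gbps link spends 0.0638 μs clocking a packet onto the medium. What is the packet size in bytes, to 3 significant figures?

256 bytes

L = R × t_tx = 32100000000 b/s × 6.38e-08 s = 2047.98 bits.
In bytes: 2047.98 / 8 = 256 bytes.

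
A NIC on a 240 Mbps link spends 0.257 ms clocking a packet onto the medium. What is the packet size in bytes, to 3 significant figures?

7710 bytes

L = R × t_tx = 240000000 b/s × 0.000257 s = 61680 bits.
In bytes: 61680 / 8 = 7710 bytes.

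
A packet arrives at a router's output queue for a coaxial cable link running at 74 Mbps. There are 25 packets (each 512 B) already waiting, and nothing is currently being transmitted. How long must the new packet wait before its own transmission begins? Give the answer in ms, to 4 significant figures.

Each queued packet: L/R = 4096/74000000 = 0.0553514 ms.
25 queued → 1.38378 ms.
Queuing delay = 1.384 ms.

1.384 ms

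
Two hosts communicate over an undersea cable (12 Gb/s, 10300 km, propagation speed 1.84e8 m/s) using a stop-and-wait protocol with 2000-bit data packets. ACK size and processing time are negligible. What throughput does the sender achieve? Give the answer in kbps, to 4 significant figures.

17.86 kbps

t_tx = L/R = 2000/12000000000 = 1.66667e-07 s.
t_prop = 10300000/184000000 = 0.0559783 s; RTT = 0.111957 s.
Cycle = t_tx + RTT = 0.111957 s.
Throughput = L / cycle = 2000 / 0.111957 = 17.86 kbps.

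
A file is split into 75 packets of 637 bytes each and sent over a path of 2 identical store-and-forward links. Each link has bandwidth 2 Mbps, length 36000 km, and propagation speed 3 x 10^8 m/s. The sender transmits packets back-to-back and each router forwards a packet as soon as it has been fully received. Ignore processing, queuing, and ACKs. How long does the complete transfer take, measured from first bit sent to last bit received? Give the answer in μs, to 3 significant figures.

434000 μs

Per-hop transmission t_tx = L/R = 5096/2000000 = 2548 μs.
Per-hop propagation t_prop = 36000000/300000000 = 120000 μs.
Pipeline fill: first packet needs 2·t_tx to clear all hops; remaining 74 packets each add one t_tx.
Total = (2+75-1)·t_tx + 2·t_prop = 76·2548 + 2·120000 = 434000 μs.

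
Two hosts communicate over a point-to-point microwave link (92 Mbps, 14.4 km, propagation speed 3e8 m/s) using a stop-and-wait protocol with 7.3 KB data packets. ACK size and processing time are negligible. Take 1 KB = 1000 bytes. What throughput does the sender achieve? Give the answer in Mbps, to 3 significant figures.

t_tx = L/R = 58400/92000000 = 0.000634783 s.
t_prop = 14400/300000000 = 4.8e-05 s; RTT = 9.6e-05 s.
Cycle = t_tx + RTT = 0.000730783 s.
Throughput = L / cycle = 58400 / 0.000730783 = 79.9 Mbps.

79.9 Mbps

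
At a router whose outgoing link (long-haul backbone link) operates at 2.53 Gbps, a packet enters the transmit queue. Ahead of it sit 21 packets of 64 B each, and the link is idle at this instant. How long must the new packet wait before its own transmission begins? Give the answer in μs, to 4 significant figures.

Each queued packet: L/R = 512/2530000000 = 0.202372 μs.
21 queued → 4.2498 μs.
Queuing delay = 4.250 μs.

4.250 μs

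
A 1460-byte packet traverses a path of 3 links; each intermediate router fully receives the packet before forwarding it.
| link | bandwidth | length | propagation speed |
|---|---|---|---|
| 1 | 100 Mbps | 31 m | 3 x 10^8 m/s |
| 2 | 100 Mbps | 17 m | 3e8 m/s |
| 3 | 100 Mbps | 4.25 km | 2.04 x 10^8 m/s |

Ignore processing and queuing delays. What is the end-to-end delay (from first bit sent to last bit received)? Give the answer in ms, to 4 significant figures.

0.3714 ms

L = 1460 × 8 = 11680 bits.
Transmission delay per hop = L/R = 11680/100000000 = 0.1168 ms; 3 hops → 0.3504 ms.
Propagation delays (d/s per hop): 0.000103333, 5.66667e-05, 0.0208333 ms; sum = 0.0209933 ms.
End-to-end = 0.3714 ms.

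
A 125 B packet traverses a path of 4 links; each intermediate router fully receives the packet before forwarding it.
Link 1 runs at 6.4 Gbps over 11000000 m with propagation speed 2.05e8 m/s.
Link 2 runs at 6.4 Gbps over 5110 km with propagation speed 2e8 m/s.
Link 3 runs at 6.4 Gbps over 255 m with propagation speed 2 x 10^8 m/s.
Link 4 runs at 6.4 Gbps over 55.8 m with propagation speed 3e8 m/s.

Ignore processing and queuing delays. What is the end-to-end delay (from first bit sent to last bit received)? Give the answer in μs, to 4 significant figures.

79210 μs

L = 125 × 8 = 1000 bits.
Transmission delay per hop = L/R = 1000/6400000000 = 0.15625 μs; 4 hops → 0.625 μs.
Propagation delays (d/s per hop): 53658.5, 25550, 1.275, 0.186 μs; sum = 79210 μs.
End-to-end = 79210 μs.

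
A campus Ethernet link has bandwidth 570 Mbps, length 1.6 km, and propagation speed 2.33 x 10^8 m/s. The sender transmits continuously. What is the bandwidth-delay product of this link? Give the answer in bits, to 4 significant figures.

3914 bits

Propagation delay = 1600 / 233000000 = 6.86695e-06 s.
BDP = R × t_prop = 570000000 × 6.86695e-06 = 3914.16 bits.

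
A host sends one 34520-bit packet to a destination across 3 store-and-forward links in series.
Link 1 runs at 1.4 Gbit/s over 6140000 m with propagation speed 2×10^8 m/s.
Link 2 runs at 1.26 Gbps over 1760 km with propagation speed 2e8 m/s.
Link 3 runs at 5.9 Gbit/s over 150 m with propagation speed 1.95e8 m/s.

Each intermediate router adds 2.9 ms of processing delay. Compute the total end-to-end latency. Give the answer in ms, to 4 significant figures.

45.36 ms

Transmission delays (L/R per hop): 0.0246571, 0.0273968, 0.00585085 ms; sum = 0.0579048 ms.
Propagation delays (d/s per hop): 30.7, 8.8, 0.000769231 ms; sum = 39.5008 ms.
Processing at 2 router(s): 2 × 2.9 ms = 5.8 ms.
End-to-end = 45.36 ms.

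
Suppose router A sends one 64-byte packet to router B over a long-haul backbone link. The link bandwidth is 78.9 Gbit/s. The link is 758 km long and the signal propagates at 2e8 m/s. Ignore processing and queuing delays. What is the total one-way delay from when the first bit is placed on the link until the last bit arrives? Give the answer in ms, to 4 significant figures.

L = 64 × 8 = 512 bits.
Transmission delay = L/R = 512 / 78900000000 = 6.48923e-06 ms.
Propagation delay = d/s = 758000 m / 200000000 m/s = 3.79 ms.
Total = 3.790 ms.

3.790 ms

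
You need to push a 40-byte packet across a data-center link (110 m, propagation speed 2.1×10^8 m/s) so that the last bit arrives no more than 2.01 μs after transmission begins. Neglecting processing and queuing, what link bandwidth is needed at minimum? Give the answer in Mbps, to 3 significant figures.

215 Mbps

L = 320 bits.
Propagation delay = 110 / 210000000 = 0.52381 μs.
Transmission budget = 2.01 − 0.52381 = 1.48619 μs.
R ≥ L / t_tx = 320 bits / 1.48619e-06 s = 215 Mbps.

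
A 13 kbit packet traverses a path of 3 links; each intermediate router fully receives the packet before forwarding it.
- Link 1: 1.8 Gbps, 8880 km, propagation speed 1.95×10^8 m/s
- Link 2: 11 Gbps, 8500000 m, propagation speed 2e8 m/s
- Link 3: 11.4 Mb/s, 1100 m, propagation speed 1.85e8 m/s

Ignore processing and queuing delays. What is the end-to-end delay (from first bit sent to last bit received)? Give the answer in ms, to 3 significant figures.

L = 13000 bits.
Transmission delays (L/R per hop): 0.00722222, 0.00118182, 1.14035 ms; sum = 1.14875 ms.
Propagation delays (d/s per hop): 45.5385, 42.5, 0.00594595 ms; sum = 88.0444 ms.
End-to-end = 89.2 ms.

89.2 ms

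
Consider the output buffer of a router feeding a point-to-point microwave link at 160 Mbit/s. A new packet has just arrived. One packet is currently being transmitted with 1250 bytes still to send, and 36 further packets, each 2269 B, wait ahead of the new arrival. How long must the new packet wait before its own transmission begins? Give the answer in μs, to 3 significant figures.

Each queued packet: L/R = 18152/160000000 = 113.45 μs.
36 queued → 4084.2 μs.
Plus remaining 10000 bits of current packet: 62.5 μs.
Queuing delay = 4150 μs.

4150 μs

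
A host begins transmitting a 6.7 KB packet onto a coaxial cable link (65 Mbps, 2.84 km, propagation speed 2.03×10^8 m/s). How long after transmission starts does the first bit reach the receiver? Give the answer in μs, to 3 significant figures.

14.0 μs

First bit experiences only propagation delay: d/s = 2840/2.03e+08 = 14.0 μs.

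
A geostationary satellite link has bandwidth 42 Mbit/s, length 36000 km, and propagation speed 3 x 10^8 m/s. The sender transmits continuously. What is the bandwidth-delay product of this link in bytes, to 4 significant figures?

Propagation delay = 36000000 / 300000000 = 0.12 s.
BDP = R × t_prop = 42000000 × 0.12 = 5040000 bits.
In bytes: 5040000/8 = 630000 bytes.

630000 bytes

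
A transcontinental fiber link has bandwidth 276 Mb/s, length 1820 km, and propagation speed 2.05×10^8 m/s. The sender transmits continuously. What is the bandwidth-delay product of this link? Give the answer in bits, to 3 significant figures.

Propagation delay = 1820000 / 2.05e+08 = 0.00887805 s.
BDP = R × t_prop = 276000000 × 0.00887805 = 2450340 bits.

2450000 bits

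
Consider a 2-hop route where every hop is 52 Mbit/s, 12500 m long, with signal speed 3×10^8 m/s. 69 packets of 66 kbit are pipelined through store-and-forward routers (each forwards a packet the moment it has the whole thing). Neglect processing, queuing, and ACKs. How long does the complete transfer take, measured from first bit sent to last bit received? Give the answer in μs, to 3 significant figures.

Per-hop transmission t_tx = L/R = 66000/52000000 = 1269.23 μs.
Per-hop propagation t_prop = 12500/300000000 = 41.6667 μs.
Pipeline fill: first packet needs 2·t_tx to clear all hops; remaining 68 packets each add one t_tx.
Total = (2+69-1)·t_tx + 2·t_prop = 70·1269.23 + 2·41.6667 = 88900 μs.

88900 μs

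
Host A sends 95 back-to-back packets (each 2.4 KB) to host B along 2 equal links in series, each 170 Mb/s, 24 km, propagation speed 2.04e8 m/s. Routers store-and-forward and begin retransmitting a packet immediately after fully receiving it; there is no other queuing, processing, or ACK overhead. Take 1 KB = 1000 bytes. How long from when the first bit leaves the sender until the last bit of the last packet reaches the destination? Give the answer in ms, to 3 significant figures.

Per-hop transmission t_tx = L/R = 19200/170000000 = 0.112941 ms.
Per-hop propagation t_prop = 24000/204000000 = 0.117647 ms.
Pipeline fill: first packet needs 2·t_tx to clear all hops; remaining 94 packets each add one t_tx.
Total = (2+95-1)·t_tx + 2·t_prop = 96·0.112941 + 2·0.117647 = 11.1 ms.

11.1 ms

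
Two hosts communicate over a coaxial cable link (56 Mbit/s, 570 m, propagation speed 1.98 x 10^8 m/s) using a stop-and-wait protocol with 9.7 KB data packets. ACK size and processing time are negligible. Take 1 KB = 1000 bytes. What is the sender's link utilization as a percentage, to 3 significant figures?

t_tx = L/R = 77600/56000000 = 0.00138571 s.
t_prop = 570/198000000 = 2.87879e-06 s; RTT = 5.75758e-06 s.
Cycle = t_tx + RTT = 0.00139147 s.
Utilization = t_tx / cycle = 0.00138571/0.00139147 = 99.6 %.

99.6 %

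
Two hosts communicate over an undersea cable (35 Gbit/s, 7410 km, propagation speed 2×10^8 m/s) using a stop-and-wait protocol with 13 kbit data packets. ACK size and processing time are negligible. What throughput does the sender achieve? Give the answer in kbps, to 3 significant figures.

175 kbps

t_tx = L/R = 13000/35000000000 = 3.71429e-07 s.
t_prop = 7410000/200000000 = 0.03705 s; RTT = 0.0741 s.
Cycle = t_tx + RTT = 0.0741004 s.
Throughput = L / cycle = 13000 / 0.0741004 = 175 kbps.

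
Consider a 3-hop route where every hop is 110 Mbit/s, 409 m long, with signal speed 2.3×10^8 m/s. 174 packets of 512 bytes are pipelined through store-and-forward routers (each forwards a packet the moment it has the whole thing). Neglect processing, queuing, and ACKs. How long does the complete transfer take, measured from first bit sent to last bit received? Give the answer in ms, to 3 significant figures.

Per-hop transmission t_tx = L/R = 4096/110000000 = 0.0372364 ms.
Per-hop propagation t_prop = 409/2.3e+08 = 0.00177826 ms.
Pipeline fill: first packet needs 3·t_tx to clear all hops; remaining 173 packets each add one t_tx.
Total = (3+174-1)·t_tx + 3·t_prop = 176·0.0372364 + 3·0.00177826 = 6.56 ms.

6.56 ms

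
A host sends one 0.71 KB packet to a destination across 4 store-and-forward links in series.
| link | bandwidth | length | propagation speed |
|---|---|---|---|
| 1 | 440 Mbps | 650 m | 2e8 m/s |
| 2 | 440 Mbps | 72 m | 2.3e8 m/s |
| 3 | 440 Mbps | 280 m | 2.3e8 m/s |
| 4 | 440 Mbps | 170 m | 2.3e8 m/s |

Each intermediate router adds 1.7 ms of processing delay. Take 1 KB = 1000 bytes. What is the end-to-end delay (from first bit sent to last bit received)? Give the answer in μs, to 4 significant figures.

L = 5680 bits.
Transmission delay per hop = L/R = 5680/440000000 = 12.9091 μs; 4 hops → 51.6364 μs.
Propagation delays (d/s per hop): 3.25, 0.313043, 1.21739, 0.73913 μs; sum = 5.51957 μs.
Processing at 3 router(s): 3 × 1.7 ms = 5100 μs.
End-to-end = 5157 μs.

5157 μs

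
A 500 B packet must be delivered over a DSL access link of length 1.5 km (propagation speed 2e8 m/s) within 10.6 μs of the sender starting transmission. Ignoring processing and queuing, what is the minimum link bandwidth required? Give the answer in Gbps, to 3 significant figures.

1.29 Gbps

L = 4000 bits.
Propagation delay = 1500 / 200000000 = 7.5 μs.
Transmission budget = 10.6 − 7.5 = 3.1 μs.
R ≥ L / t_tx = 4000 bits / 3.1e-06 s = 1.29 Gbps.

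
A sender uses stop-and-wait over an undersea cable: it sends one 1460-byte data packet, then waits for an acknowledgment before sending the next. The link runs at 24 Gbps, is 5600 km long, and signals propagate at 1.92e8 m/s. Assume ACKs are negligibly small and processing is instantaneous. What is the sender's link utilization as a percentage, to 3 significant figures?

t_tx = L/R = 11680/24000000000 = 4.86667e-07 s.
t_prop = 5600000/192000000 = 0.0291667 s; RTT = 0.0583333 s.
Cycle = t_tx + RTT = 0.0583338 s.
Utilization = t_tx / cycle = 4.86667e-07/0.0583338 = 0.000834 %.

0.000834 %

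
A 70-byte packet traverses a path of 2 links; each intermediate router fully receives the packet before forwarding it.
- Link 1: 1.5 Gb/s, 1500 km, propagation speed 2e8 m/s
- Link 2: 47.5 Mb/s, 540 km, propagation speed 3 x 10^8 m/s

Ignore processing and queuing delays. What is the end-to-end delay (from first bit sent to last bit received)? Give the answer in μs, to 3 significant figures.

L = 70 × 8 = 560 bits.
Transmission delays (L/R per hop): 0.373333, 11.7895 μs; sum = 12.1628 μs.
Propagation delays (d/s per hop): 7500, 1800 μs; sum = 9300 μs.
End-to-end = 9310 μs.

9310 μs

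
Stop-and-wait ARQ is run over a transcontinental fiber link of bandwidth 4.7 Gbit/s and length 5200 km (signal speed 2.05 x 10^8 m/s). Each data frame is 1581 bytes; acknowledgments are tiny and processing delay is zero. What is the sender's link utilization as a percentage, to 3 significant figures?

t_tx = L/R = 12648/4700000000 = 2.69106e-06 s.
t_prop = 5200000/2.05e+08 = 0.0253659 s; RTT = 0.0507317 s.
Cycle = t_tx + RTT = 0.0507344 s.
Utilization = t_tx / cycle = 2.69106e-06/0.0507344 = 0.00530 %.

0.00530 %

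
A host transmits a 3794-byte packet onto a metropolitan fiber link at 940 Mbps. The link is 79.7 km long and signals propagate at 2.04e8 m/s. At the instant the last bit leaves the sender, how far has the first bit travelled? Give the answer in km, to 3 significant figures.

t_tx = L/R = 30352/940000000 = 3.22894e-05 s.
Distance = s × t_tx = 204000000 × 3.22894e-05 = 6.59 km.

6.59 km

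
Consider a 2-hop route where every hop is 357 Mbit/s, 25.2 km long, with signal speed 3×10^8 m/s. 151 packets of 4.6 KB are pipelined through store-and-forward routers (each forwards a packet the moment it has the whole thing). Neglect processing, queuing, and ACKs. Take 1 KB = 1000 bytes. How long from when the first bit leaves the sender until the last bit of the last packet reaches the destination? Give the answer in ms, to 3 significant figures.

Per-hop transmission t_tx = L/R = 36800/357000000 = 0.103081 ms.
Per-hop propagation t_prop = 25200/300000000 = 0.084 ms.
Pipeline fill: first packet needs 2·t_tx to clear all hops; remaining 150 packets each add one t_tx.
Total = (2+151-1)·t_tx + 2·t_prop = 152·0.103081 + 2·0.084 = 15.8 ms.

15.8 ms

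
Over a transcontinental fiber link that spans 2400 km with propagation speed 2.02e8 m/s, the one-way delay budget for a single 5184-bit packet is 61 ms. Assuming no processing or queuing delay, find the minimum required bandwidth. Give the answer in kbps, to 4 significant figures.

Propagation delay = 2400000 / 202000000 = 11.8812 ms.
Transmission budget = 61 − 11.8812 = 49.1188 ms.
R ≥ L / t_tx = 5184 bits / 0.0491188 s = 105.5 kbps.

105.5 kbps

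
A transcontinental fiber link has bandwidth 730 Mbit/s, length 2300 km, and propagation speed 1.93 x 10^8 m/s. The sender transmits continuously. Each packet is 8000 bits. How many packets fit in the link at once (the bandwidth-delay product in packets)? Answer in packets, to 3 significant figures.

Propagation delay = 2300000 / 193000000 = 0.0119171 s.
BDP = R × t_prop = 730000000 × 0.0119171 = 8699480 bits.
In packets of 8000 bits: 1090 packets.

1090 packets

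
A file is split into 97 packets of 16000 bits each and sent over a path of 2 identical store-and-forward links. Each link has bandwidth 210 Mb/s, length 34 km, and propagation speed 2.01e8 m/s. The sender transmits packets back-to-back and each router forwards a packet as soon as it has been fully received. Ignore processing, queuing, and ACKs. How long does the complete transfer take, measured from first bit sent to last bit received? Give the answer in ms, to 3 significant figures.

7.80 ms

Per-hop transmission t_tx = L/R = 16000/210000000 = 0.0761905 ms.
Per-hop propagation t_prop = 34000/2.01e+08 = 0.169154 ms.
Pipeline fill: first packet needs 2·t_tx to clear all hops; remaining 96 packets each add one t_tx.
Total = (2+97-1)·t_tx + 2·t_prop = 98·0.0761905 + 2·0.169154 = 7.80 ms.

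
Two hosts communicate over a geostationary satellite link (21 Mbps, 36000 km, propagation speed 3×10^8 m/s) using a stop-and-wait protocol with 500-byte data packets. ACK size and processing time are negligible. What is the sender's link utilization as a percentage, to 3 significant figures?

t_tx = L/R = 4000/21000000 = 0.000190476 s.
t_prop = 36000000/300000000 = 0.12 s; RTT = 0.24 s.
Cycle = t_tx + RTT = 0.24019 s.
Utilization = t_tx / cycle = 0.000190476/0.24019 = 0.0793 %.

0.0793 %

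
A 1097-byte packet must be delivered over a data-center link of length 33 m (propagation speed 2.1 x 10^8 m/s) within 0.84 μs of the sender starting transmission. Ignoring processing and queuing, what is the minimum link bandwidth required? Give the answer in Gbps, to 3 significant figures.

12.9 Gbps

L = 8776 bits.
Propagation delay = 33 / 210000000 = 0.157143 μs.
Transmission budget = 0.84 − 0.157143 = 0.682857 μs.
R ≥ L / t_tx = 8776 bits / 6.82857e-07 s = 12.9 Gbps.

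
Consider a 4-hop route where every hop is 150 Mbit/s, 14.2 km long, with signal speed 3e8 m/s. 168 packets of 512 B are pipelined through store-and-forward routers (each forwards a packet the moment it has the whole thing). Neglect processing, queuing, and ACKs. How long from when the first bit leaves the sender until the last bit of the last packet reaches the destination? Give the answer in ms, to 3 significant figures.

Per-hop transmission t_tx = L/R = 4096/150000000 = 0.0273067 ms.
Per-hop propagation t_prop = 14200/300000000 = 0.0473333 ms.
Pipeline fill: first packet needs 4·t_tx to clear all hops; remaining 167 packets each add one t_tx.
Total = (4+168-1)·t_tx + 4·t_prop = 171·0.0273067 + 4·0.0473333 = 4.86 ms.

4.86 ms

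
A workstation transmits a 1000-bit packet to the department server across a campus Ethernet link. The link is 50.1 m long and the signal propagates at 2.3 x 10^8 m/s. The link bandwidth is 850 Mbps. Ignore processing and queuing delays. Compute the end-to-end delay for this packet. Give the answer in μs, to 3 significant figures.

Transmission delay = L/R = 1000 / 850000000 = 1.17647 μs.
Propagation delay = d/s = 50.1 m / 2.3e+08 m/s = 0.217826 μs.
Total = 1.39 μs.

1.39 μs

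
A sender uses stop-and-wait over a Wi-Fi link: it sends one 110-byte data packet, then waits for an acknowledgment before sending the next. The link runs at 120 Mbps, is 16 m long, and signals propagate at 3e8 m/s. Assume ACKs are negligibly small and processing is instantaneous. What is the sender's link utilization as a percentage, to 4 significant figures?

98.57 %

t_tx = L/R = 880/120000000 = 7.33333e-06 s.
t_prop = 16/300000000 = 5.33333e-08 s; RTT = 1.06667e-07 s.
Cycle = t_tx + RTT = 7.44e-06 s.
Utilization = t_tx / cycle = 7.33333e-06/7.44e-06 = 98.57 %.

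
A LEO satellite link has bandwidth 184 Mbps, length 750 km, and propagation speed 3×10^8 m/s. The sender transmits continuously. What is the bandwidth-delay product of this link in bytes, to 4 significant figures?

57500 bytes

Propagation delay = 750000 / 300000000 = 0.0025 s.
BDP = R × t_prop = 184000000 × 0.0025 = 460000 bits.
In bytes: 460000/8 = 57500 bytes.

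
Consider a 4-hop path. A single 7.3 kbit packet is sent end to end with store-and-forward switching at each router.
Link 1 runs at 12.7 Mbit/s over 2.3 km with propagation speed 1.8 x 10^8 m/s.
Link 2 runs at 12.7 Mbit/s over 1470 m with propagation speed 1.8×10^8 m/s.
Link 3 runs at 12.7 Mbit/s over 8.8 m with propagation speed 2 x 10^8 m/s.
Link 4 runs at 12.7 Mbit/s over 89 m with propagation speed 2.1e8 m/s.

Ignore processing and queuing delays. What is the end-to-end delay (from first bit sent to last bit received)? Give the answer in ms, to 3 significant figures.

L = 7300 bits.
Transmission delay per hop = L/R = 7300/12700000 = 0.574803 ms; 4 hops → 2.29921 ms.
Propagation delays (d/s per hop): 0.0127778, 0.00816667, 4.4e-05, 0.00042381 ms; sum = 0.0214123 ms.
End-to-end = 2.32 ms.

2.32 ms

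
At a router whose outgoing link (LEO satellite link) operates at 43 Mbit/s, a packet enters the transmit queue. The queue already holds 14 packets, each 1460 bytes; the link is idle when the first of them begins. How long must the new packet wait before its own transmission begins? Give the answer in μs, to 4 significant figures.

Each queued packet: L/R = 11680/43000000 = 271.628 μs.
14 queued → 3802.79 μs.
Queuing delay = 3803 μs.

3803 μs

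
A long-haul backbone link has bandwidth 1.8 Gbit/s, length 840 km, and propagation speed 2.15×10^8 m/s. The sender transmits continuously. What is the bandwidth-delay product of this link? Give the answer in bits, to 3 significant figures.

7030000 bits

Propagation delay = 840000 / 215000000 = 0.00390698 s.
BDP = R × t_prop = 1800000000 × 0.00390698 = 7032560 bits.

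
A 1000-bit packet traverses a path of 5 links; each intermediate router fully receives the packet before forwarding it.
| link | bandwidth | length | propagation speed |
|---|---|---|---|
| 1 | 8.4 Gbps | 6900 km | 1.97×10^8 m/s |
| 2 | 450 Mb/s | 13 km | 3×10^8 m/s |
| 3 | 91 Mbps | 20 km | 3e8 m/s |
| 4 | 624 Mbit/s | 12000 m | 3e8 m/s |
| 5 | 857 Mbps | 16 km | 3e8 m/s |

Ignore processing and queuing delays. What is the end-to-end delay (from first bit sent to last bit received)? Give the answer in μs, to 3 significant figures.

35200 μs

Transmission delays (L/R per hop): 0.119048, 2.22222, 10.989, 1.60256, 1.16686 μs; sum = 16.0997 μs.
Propagation delays (d/s per hop): 35025.4, 43.3333, 66.6667, 40, 53.3333 μs; sum = 35228.7 μs.
End-to-end = 35200 μs.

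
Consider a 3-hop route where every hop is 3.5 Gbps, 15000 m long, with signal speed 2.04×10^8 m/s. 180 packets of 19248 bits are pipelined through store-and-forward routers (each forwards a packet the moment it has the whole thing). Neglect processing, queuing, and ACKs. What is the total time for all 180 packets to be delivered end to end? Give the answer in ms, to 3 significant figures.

Per-hop transmission t_tx = L/R = 19248/3500000000 = 0.00549943 ms.
Per-hop propagation t_prop = 15000/204000000 = 0.0735294 ms.
Pipeline fill: first packet needs 3·t_tx to clear all hops; remaining 179 packets each add one t_tx.
Total = (3+180-1)·t_tx + 3·t_prop = 182·0.00549943 + 3·0.0735294 = 1.22 ms.

1.22 ms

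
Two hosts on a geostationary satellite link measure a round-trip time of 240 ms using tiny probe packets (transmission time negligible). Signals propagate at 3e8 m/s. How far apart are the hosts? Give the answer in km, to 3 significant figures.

One-way propagation = RTT/2 = 120 ms.
d = s × t = 300000000 × 0.12 = 36000 km.

36000 km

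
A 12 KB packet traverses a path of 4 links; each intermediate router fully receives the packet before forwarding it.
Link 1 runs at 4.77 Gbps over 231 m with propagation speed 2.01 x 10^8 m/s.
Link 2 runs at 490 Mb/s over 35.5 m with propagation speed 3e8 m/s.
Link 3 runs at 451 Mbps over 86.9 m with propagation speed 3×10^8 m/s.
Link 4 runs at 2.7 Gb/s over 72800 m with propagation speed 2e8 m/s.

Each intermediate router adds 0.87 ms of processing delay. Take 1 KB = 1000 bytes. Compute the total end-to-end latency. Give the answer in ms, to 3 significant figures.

L = 96000 bits.
Transmission delays (L/R per hop): 0.0201258, 0.195918, 0.21286, 0.0355556 ms; sum = 0.46446 ms.
Propagation delays (d/s per hop): 0.00114925, 0.000118333, 0.000289667, 0.364 ms; sum = 0.365557 ms.
Processing at 3 router(s): 3 × 0.87 ms = 2.61 ms.
End-to-end = 3.44 ms.

3.44 ms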